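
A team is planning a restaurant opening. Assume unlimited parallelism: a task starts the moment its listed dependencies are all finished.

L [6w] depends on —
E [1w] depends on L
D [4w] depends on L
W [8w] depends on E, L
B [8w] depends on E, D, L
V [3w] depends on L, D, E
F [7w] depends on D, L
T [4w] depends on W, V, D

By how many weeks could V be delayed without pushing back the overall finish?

L→E→W→T = 6+1+8+4 = 19 sets the makespan at 19 weeks.
V finishes as early as 13 and must finish by 15.
Float = 19 − 17 = 2.

2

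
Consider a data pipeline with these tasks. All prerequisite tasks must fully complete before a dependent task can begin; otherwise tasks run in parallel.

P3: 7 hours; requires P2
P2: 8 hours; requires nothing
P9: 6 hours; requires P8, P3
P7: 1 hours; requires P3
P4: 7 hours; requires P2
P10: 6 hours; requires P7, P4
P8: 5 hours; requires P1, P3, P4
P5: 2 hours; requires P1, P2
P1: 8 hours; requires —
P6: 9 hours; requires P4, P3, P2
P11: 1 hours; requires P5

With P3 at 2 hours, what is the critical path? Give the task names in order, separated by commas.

P2, P4, P8, P9

Critical path before the change: P2→P3→P8→P9 = 8+7+5+6 = 26 giving 26 hours.
Since P3 is critical, the -5 change carries straight to that chain (now 21 hours).
The binding chain switches to P2→P4→P8→P9 = 8+7+5+6 = 26; finish 26 hours.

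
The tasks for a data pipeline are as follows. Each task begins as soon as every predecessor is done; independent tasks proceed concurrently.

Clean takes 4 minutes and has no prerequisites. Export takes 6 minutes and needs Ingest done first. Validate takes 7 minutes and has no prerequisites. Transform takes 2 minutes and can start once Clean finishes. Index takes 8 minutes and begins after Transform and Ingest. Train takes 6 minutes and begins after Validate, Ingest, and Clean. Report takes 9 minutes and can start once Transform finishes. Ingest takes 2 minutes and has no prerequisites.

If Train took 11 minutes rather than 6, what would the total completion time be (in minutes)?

Actual critical path: Clean→Transform→Report = 4+2+9 = 15 ⇒ 15 minutes.
Train is off the critical path — its longest chain is 13 minutes, giving 2 of slack.
Now Validate→Train = 7+11 = 18 is longest, so the finish becomes 18 minutes.

18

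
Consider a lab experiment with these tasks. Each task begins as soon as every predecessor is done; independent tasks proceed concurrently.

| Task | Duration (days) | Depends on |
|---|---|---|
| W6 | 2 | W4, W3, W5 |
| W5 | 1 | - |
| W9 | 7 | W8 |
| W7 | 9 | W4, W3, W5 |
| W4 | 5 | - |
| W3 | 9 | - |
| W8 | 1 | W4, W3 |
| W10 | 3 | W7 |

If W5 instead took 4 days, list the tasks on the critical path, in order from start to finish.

W3, W7, W10

The binding path is W3→W7→W10 = 9+9+3 = 21; finish at 21 days.
The longest path through W5 is only 13 days, so W5 has float 8.
No other chain overtakes it, so the finish is 21 days.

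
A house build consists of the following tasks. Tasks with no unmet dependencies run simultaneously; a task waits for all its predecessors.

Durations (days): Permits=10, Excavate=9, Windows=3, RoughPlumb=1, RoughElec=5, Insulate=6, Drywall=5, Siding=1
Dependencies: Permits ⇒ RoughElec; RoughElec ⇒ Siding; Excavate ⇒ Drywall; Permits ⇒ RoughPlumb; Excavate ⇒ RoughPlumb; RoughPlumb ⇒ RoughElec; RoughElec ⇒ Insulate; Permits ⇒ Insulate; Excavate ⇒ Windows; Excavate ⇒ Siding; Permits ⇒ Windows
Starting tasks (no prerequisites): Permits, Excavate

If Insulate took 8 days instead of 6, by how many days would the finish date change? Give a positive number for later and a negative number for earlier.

2

Baseline: Permits→RoughPlumb→RoughElec→Insulate = 10+1+5+6 = 22 → 22 days.
Insulate lies on that path, so at 8 days the path becomes 24 days.
The critical path is still Permits→RoughPlumb→RoughElec→Insulate; finish is now 24 days.
Change in finish: 24 − 22 = +2 days.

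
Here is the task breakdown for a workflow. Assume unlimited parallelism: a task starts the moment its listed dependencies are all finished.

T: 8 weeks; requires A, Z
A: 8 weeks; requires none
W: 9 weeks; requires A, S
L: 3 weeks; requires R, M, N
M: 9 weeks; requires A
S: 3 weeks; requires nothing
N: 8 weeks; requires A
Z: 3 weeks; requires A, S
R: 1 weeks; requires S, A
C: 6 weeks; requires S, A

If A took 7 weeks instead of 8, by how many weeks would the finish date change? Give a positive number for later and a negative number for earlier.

-1

As given, the longest chain is A→M→L = 8+9+3 = 20, so the finish is 20 weeks.
A lies on that path, so at 7 weeks the path becomes 19 weeks.
No other chain overtakes it, so the finish is 19 weeks.
Change in finish: 19 − 20 = -1 weeks.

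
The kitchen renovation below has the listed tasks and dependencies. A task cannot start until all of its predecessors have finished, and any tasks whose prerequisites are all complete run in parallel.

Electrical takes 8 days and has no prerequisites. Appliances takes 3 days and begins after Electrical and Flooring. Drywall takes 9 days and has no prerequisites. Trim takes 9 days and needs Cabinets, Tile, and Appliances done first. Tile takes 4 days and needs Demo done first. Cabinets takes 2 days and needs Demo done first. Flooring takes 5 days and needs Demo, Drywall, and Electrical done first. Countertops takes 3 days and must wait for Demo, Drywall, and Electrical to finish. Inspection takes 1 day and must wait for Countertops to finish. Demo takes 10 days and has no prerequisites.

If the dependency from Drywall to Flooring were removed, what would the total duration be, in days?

27

Before: longest chain Demo→Flooring→Appliances→Trim = 10+5+3+9 = 27, finish 27.
Dropping Drywall→Flooring doesn't change Flooring's earliest start (10); another predecessor still binds.
New critical path: Demo→Flooring→Appliances→Trim = 10+5+3+9 = 27 ⇒ 27 days.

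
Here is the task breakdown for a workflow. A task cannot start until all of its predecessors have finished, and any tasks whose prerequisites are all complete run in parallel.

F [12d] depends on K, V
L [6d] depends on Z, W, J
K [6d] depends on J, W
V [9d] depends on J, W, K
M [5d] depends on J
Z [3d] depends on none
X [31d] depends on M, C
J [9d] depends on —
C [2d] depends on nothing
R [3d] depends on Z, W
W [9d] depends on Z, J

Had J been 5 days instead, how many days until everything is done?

41

The binding path is J→W→K→V→F = 9+9+6+9+12 = 45; finish at 45 days.
J lies on that path, so at 5 days the path becomes 41 days.
The critical path is still J→W→K→V→F; finish is now 41 days.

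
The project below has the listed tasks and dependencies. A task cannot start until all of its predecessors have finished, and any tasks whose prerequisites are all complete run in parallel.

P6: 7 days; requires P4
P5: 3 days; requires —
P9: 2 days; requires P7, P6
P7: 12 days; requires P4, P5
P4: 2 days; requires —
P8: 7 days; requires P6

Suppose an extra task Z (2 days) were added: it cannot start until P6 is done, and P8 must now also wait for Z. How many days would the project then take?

18

Originally the project takes 17 days.
With Z inserted, P8 now waits for max(P6, Z).
New critical path: P4→P6→Z→P8 = 2+7+2+7 = 18 ⇒ 18 days.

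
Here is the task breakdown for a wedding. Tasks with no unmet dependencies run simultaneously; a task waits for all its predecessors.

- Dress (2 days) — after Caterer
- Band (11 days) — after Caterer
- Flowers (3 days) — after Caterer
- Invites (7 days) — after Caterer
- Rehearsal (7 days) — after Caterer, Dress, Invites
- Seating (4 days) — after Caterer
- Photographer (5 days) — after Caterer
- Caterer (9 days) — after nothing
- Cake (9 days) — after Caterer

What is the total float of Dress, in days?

Critical path: Caterer→Invites→Rehearsal = 9+7+7 = 23, so the finish is 23 days.
The longest chain containing Dress totals 18 days.
So Dress can slip 16 − 11 = 5 days.

5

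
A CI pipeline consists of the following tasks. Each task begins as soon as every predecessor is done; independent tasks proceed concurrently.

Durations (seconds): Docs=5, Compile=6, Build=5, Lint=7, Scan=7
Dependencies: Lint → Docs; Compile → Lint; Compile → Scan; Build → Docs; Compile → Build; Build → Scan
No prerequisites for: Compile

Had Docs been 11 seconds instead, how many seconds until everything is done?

Critical path before the change: Compile→Lint→Docs = 6+7+5 = 18 giving 18 seconds.
Docs lies on that path, so at 11 seconds the path becomes 24 seconds.
The critical path is still Compile→Lint→Docs; finish is now 24 seconds.

24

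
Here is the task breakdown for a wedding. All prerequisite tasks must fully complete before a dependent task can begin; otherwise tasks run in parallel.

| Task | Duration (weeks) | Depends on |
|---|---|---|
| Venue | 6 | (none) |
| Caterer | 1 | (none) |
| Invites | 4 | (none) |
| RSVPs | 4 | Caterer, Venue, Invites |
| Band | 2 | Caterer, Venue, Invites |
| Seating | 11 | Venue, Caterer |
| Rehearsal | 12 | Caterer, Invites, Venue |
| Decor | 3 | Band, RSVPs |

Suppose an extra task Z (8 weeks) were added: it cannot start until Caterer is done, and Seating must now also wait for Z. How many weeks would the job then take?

Originally the job takes 18 weeks.
With Z inserted, Seating now waits for max(Venue, Caterer, Z).
New critical path: Caterer→Z→Seating = 1+8+11 = 20 ⇒ 20 weeks.

20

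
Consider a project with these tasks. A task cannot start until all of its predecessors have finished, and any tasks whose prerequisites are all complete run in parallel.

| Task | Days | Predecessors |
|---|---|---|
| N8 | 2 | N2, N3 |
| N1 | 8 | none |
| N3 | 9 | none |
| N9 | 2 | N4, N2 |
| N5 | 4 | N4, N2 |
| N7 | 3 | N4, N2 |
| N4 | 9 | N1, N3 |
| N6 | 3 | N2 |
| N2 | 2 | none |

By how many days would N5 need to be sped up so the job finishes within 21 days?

1

Current finish: 22 days; target: 21.
N5 is on every critical path, so each day cut from N5 cuts the finish by one (this holds down to a finish of 21).
Need 22 − 21 = 1 day off N5 → N5 becomes 3 days, finish becomes 21.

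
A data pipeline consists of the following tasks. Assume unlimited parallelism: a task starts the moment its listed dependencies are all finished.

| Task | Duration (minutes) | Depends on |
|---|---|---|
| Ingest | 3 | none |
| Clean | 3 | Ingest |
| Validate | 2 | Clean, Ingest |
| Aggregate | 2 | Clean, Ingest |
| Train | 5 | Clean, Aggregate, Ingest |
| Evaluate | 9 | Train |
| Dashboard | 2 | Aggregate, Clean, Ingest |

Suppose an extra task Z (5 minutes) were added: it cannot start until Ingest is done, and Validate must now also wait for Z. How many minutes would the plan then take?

22

Originally the plan takes 22 minutes.
With Z inserted, Validate now waits for max(Clean, Ingest, Z).
New critical path: Ingest→Clean→Aggregate→Train→Evaluate = 3+3+2+5+9 = 22 ⇒ 22 minutes.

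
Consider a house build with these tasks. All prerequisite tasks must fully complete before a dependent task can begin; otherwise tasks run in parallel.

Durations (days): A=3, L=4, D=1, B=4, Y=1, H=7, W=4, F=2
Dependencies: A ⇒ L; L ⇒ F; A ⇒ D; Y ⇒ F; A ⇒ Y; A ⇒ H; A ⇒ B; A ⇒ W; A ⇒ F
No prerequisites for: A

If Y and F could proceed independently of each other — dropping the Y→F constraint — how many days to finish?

10

Before: longest chain A→H = 3+7 = 10, finish 10.
Dropping Y→F doesn't change F's earliest start (7); another predecessor still binds.
After: A→H = 3+7 = 10 → 10 days.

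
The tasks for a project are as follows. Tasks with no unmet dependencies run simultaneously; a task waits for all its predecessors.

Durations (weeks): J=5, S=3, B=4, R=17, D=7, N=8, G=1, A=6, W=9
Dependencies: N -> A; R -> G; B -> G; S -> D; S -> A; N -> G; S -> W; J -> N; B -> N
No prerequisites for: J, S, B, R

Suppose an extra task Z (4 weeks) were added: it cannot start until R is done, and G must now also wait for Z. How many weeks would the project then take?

22

Originally the project takes 19 weeks.
With Z inserted, G now waits for max(B, R, N, Z).
New critical path: R→Z→G = 17+4+1 = 22 ⇒ 22 weeks.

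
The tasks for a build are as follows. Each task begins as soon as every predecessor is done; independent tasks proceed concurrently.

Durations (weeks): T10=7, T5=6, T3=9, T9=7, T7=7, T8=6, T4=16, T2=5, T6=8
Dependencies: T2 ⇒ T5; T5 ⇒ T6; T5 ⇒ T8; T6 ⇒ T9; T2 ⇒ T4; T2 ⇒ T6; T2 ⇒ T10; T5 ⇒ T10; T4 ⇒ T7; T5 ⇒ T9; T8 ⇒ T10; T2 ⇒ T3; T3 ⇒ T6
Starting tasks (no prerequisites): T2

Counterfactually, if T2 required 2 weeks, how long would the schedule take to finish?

Critical path before the change: T2→T3→T6→T9 = 5+9+8+7 = 29 giving 29 weeks.
Since T2 is critical, the -3 change carries straight to that chain (now 26 weeks).
That remains the longest chain; total 26 weeks.

26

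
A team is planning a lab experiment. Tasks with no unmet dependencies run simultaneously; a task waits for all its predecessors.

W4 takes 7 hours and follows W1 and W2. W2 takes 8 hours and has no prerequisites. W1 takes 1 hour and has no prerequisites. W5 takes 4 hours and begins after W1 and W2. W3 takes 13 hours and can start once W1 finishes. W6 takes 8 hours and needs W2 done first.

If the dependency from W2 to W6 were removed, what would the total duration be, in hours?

15

Original critical path: W2→W6 = 8+8 = 16 ⇒ 16 hours.
Without W2→W6, W6's earliest start moves from 8 to 0.
After: W2→W4 = 8+7 = 15 → 15 hours.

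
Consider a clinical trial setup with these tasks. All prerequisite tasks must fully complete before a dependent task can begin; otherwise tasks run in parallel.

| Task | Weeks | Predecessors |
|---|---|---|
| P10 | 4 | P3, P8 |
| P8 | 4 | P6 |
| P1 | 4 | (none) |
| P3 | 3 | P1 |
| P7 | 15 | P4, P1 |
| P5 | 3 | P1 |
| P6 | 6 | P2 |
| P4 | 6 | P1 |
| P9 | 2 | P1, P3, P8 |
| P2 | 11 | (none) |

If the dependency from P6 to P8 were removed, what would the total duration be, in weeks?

25

With the dependency in place, P1→P4→P7 = 4+6+15 = 25 sets the finish at 25 weeks.
Without P6→P8, P8's earliest start moves from 17 to 0.
The longest chain is now P1→P4→P7 = 4+6+15 = 25, so the schedule takes 25 weeks.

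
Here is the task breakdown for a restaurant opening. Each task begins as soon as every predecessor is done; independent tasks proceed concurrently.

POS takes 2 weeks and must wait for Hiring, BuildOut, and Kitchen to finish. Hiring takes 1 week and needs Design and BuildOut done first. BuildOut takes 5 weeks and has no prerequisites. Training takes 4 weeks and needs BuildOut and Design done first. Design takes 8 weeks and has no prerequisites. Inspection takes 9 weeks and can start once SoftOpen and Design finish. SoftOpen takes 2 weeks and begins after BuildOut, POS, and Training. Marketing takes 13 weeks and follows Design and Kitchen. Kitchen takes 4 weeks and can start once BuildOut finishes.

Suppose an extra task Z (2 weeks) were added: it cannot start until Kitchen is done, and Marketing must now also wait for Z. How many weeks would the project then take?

Originally the project takes 23 weeks.
With Z inserted, Marketing now waits for max(Design, Kitchen, Z).
New critical path: BuildOut→Kitchen→Z→Marketing = 5+4+2+13 = 24 ⇒ 24 weeks.

24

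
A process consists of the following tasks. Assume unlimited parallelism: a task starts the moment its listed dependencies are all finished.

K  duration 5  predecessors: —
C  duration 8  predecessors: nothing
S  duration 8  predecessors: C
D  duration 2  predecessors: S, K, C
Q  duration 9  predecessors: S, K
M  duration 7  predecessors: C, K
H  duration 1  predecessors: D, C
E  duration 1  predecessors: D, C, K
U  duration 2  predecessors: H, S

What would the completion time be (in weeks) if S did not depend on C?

17

With the dependency in place, C→S→Q = 8+8+9 = 25 sets the finish at 25 weeks.
Without C→S, S's earliest start moves from 8 to 0.
After: S→Q = 8+9 = 17 → 17 weeks.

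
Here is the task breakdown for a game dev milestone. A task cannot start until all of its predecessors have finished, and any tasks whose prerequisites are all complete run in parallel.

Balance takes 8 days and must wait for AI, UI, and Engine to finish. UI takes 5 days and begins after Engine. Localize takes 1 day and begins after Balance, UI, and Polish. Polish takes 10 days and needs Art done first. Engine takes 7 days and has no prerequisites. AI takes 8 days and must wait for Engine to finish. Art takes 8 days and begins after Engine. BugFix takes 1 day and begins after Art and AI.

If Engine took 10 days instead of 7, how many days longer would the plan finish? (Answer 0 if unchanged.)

Baseline: Engine→Art→Polish→Localize = 7+8+10+1 = 26 → 26 days.
Engine lies on that path, so at 10 days the path becomes 29 days.
The critical path is still Engine→Art→Polish→Localize; finish is now 29 days.
Change in finish: 29 − 26 = +3 days.

3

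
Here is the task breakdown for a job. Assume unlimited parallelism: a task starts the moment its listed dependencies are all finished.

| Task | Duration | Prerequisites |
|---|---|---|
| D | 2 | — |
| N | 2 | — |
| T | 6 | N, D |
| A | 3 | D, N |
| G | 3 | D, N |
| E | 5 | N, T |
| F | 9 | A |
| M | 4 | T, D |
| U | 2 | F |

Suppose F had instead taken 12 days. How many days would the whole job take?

19

Baseline: D→A→F→U = 2+3+9+2 = 16 → 16 days.
Since F is critical, the +3 change carries straight to that chain (now 19 days).
That remains the longest chain; total 19 days.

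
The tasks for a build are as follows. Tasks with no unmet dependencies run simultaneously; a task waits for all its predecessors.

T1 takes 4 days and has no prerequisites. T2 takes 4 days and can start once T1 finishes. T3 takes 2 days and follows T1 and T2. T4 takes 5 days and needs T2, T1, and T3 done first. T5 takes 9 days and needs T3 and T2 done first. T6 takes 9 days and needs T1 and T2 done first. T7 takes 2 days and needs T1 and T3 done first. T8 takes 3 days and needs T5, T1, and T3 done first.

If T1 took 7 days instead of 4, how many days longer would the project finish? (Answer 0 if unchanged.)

3

As given, the longest chain is T1→T2→T3→T5→T8 = 4+4+2+9+3 = 22, so the finish is 22 days.
Since T1 is critical, the +3 change carries straight to that chain (now 25 days).
That remains the longest chain; total 25 days.
Change in finish: 25 − 22 = +3 days.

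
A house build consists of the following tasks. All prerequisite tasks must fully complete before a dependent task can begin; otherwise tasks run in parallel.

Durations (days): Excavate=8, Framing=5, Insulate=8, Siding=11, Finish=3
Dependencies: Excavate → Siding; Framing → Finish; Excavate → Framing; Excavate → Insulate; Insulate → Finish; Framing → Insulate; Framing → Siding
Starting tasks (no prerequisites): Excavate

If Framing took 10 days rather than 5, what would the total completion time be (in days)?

29

Baseline: Excavate→Framing→Insulate→Finish = 8+5+8+3 = 24 → 24 days.
Framing lies on that path, so at 10 days the path becomes 29 days.
That remains the longest chain; total 29 days.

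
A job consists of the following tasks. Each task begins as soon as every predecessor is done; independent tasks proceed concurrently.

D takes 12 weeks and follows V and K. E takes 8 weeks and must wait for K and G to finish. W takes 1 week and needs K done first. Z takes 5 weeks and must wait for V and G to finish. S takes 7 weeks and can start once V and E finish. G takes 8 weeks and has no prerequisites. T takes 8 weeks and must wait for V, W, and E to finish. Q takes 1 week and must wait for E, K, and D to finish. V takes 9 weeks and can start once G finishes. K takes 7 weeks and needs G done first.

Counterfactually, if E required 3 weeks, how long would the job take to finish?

Baseline: G→K→E→T = 8+7+8+8 = 31 → 31 weeks.
E is on the critical path; changing it to 3 makes that path 26 weeks.
Now G→V→D→Q = 8+9+12+1 = 30 is longest, so the finish becomes 30 weeks.

30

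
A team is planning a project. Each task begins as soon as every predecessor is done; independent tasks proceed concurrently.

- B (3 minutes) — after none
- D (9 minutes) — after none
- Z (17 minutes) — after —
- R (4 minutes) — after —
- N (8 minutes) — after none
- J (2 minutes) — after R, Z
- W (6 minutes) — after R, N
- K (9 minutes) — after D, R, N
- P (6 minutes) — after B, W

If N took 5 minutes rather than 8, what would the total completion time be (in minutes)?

Actual critical path: N→W→P = 8+6+6 = 20 ⇒ 20 minutes.
Since N is critical, the -3 change carries straight to that chain (now 17 minutes).
Now Z→J = 17+2 = 19 is longest, so the finish becomes 19 minutes.

19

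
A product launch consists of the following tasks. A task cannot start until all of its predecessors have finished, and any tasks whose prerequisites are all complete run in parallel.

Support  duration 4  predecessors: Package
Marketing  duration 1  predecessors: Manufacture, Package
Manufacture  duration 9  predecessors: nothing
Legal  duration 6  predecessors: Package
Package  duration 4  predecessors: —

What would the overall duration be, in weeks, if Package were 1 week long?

Critical path before the change: Package→Legal = 4+6 = 10 giving 10 weeks.
Package is on the critical path; changing it to 1 makes that path 7 weeks.
Now Manufacture→Marketing = 9+1 = 10 is longest, so the finish becomes 10 weeks.

10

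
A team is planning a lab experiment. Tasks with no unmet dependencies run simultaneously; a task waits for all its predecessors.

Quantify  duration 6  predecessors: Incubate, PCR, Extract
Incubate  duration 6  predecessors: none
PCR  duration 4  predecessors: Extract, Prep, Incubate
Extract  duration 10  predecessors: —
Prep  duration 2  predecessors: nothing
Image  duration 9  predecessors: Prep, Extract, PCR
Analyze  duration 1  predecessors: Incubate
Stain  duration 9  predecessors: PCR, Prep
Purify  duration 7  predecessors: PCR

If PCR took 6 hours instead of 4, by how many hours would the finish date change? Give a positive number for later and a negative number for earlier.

Actual critical path: Extract→PCR→Image = 10+4+9 = 23 ⇒ 23 hours.
Since PCR is critical, the +2 change carries straight to that chain (now 25 hours).
That remains the longest chain; total 25 hours.
Change in finish: 25 − 23 = +2 hours.

2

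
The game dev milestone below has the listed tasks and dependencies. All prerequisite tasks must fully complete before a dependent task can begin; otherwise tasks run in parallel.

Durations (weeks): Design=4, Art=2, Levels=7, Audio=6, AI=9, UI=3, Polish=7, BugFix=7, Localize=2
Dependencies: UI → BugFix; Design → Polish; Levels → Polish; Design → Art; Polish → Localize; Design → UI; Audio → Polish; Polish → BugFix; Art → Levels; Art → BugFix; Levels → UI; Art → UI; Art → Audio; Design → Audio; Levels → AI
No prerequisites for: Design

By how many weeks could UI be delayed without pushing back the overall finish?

Critical path: Design→Art→Levels→Polish→BugFix = 4+2+7+7+7 = 27, so the finish is 27 weeks.
The longest chain containing UI totals 23 weeks.
So UI can slip 20 − 16 = 4 weeks.

4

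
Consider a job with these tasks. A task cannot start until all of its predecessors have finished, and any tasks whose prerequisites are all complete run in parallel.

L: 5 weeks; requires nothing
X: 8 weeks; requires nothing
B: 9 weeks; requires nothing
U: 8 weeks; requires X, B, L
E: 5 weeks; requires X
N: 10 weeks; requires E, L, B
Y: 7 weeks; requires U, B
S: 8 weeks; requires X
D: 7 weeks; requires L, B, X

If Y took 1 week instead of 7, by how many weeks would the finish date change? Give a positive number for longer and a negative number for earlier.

As given, the longest chain is B→U→Y = 9+8+7 = 24, so the finish is 24 weeks.
Y lies on that path, so at 1 week the path becomes 18 weeks.
New critical path: X→E→N = 8+5+10 = 23 ⇒ 23 weeks.
Change in finish: 23 − 24 = -1 weeks.

-1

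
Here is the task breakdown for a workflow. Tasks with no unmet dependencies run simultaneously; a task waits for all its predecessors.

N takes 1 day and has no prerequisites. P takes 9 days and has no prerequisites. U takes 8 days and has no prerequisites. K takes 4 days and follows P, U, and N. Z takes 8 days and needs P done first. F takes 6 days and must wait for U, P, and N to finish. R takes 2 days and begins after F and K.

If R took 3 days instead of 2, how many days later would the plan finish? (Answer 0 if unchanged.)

1

The binding path is P→F→R = 9+6+2 = 17; finish at 17 days.
Since R is critical, the +1 change carries straight to that chain (now 18 days).
The critical path is still P→F→R; finish is now 18 days.
Change in finish: 18 − 17 = +1 days.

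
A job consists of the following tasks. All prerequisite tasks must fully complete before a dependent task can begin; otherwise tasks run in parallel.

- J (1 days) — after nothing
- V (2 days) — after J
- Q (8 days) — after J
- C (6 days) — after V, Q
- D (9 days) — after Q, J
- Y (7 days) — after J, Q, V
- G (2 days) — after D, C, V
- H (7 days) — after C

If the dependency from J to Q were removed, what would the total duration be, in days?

21

Before: longest chain J→Q→C→H = 1+8+6+7 = 22, finish 22.
Without J→Q, Q's earliest start moves from 1 to 0.
The longest chain is now Q→C→H = 8+6+7 = 21, so the job takes 21 days.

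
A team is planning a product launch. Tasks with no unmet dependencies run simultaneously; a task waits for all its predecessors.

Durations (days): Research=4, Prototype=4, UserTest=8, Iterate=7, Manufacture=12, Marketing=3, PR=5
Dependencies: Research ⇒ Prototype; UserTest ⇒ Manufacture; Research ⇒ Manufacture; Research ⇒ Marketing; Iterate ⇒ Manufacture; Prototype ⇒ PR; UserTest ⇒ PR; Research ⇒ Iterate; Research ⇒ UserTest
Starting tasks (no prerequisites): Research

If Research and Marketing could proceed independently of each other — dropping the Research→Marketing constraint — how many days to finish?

24

Original critical path: Research→UserTest→Manufacture = 4+8+12 = 24 ⇒ 24 days.
Without Research→Marketing, Marketing's earliest start moves from 4 to 0.
After: Research→UserTest→Manufacture = 4+8+12 = 24 → 24 days.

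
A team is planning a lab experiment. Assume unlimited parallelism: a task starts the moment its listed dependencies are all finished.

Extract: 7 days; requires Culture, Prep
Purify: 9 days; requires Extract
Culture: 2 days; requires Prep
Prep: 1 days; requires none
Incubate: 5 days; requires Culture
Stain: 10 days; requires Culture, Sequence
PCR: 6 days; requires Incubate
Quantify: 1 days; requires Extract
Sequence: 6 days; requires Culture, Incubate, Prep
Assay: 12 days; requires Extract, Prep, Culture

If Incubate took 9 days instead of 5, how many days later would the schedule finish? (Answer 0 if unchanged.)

As given, the longest chain is Prep→Culture→Incubate→Sequence→Stain = 1+2+5+6+10 = 24, so the finish is 24 days.
Incubate is on the critical path; changing it to 9 makes that path 28 days.
That remains the longest chain; total 28 days.
Change in finish: 28 − 24 = +4 days.

4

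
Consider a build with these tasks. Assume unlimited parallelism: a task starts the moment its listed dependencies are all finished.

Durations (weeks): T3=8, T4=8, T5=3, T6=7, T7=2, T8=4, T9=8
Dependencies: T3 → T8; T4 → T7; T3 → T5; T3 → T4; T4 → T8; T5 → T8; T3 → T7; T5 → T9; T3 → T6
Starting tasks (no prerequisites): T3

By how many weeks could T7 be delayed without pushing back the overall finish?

2

T3→T4→T8 = 8+8+4 = 20 sets the makespan at 20 weeks.
The longest chain containing T7 totals 18 weeks.
Slack of T7 = 18 − 16 = 2 weeks.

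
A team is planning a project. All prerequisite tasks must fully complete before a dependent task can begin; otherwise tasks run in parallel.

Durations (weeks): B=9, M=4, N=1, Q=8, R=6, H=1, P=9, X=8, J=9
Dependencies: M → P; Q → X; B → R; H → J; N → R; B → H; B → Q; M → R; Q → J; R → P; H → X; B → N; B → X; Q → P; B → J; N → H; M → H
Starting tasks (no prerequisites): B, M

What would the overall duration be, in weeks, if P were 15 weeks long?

32

As given, the longest chain is B→Q→P = 9+8+9 = 26, so the finish is 26 weeks.
Since P is critical, the +6 change carries straight to that chain (now 32 weeks).
No other chain overtakes it, so the finish is 32 weeks.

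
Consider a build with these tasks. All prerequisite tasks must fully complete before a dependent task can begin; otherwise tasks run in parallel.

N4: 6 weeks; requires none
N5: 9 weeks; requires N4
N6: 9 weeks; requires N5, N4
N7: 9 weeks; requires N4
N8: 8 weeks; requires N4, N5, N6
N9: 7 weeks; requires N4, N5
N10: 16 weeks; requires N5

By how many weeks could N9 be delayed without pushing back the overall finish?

The longest chain is N4→N5→N6→N8 = 6+9+9+8 = 32; overall finish 32 weeks.
The longest chain containing N9 totals 22 weeks.
Slack of N9 = 25 − 15 = 10 weeks.

10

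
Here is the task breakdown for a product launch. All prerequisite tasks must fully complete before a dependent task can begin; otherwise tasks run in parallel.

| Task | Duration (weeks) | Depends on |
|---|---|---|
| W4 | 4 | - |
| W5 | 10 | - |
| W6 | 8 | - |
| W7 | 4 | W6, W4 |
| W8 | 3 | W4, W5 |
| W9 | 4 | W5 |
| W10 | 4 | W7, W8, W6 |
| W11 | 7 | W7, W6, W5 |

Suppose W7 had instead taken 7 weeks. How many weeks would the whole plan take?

Baseline: W6→W7→W11 = 8+4+7 = 19 → 19 weeks.
Since W7 is critical, the +3 change carries straight to that chain (now 22 weeks).
The critical path is still W6→W7→W11; finish is now 22 weeks.

22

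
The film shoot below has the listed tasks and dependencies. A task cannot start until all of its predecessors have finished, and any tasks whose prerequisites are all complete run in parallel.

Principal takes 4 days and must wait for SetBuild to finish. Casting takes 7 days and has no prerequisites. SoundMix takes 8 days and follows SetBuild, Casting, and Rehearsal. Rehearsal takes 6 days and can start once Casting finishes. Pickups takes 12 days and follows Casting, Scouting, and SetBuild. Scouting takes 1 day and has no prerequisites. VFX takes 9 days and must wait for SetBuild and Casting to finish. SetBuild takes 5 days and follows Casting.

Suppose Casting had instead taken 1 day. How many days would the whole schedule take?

Critical path before the change: Casting→SetBuild→Pickups = 7+5+12 = 24 giving 24 days.
Casting is on the critical path; changing it to 1 makes that path 18 days.
That remains the longest chain; total 18 days.

18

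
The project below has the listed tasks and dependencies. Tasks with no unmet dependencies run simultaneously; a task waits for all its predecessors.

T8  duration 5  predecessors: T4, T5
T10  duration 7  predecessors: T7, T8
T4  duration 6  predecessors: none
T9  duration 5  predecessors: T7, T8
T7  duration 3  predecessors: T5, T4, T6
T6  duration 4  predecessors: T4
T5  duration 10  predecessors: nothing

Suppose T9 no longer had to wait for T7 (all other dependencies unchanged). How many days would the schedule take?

Original critical path: T5→T8→T10 = 10+5+7 = 22 ⇒ 22 days.
Dropping T7→T9 doesn't change T9's earliest start (15); another predecessor still binds.
New critical path: T5→T8→T10 = 10+5+7 = 22 ⇒ 22 days.

22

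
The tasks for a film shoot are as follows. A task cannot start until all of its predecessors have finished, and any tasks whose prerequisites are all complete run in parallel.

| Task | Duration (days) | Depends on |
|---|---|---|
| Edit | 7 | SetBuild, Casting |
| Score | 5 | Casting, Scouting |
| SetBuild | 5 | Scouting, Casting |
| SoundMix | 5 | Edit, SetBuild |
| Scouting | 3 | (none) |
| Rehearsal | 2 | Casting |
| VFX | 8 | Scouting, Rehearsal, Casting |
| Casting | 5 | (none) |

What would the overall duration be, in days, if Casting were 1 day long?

Critical path before the change: Casting→SetBuild→Edit→SoundMix = 5+5+7+5 = 22 giving 22 days.
Casting lies on that path, so at 1 day the path becomes 18 days.
Now Scouting→SetBuild→Edit→SoundMix = 3+5+7+5 = 20 is longest, so the finish becomes 20 days.

20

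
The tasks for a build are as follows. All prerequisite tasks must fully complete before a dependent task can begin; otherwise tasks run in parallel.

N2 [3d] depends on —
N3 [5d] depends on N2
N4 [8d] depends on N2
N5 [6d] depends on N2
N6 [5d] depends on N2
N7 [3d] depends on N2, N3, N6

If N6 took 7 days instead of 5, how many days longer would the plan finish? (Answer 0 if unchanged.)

Actual critical path: N2→N6→N7 = 3+5+3 = 11 ⇒ 11 days.
N6 is on the critical path; changing it to 7 makes that path 13 days.
The critical path is still N2→N6→N7; finish is now 13 days.
Change in finish: 13 − 11 = +2 days.

2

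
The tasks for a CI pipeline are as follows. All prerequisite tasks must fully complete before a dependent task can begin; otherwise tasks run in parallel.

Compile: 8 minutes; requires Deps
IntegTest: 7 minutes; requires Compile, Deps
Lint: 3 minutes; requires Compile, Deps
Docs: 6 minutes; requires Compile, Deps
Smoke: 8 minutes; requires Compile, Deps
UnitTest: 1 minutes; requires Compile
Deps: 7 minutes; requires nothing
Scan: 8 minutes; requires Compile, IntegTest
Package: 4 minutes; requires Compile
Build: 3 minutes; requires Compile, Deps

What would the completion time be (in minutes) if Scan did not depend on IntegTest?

Before: longest chain Deps→Compile→IntegTest→Scan = 7+8+7+8 = 30, finish 30.
Without IntegTest→Scan, Scan's earliest start moves from 22 to 15.
The longest chain is now Deps→Compile→Scan = 7+8+8 = 23, so the plan takes 23 minutes.

23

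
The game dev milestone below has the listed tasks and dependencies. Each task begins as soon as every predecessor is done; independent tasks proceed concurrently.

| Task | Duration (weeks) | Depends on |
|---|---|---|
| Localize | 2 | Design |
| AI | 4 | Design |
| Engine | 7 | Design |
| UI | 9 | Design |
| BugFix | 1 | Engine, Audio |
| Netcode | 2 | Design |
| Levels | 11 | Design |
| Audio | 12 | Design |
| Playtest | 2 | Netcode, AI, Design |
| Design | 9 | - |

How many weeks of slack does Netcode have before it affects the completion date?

Critical path: Design→Audio→BugFix = 9+12+1 = 22, so the finish is 22 weeks.
Longest path through Netcode: 13 weeks (earliest finish 11, latest finish 20).
Slack of Netcode = 18 − 9 = 9 weeks.

9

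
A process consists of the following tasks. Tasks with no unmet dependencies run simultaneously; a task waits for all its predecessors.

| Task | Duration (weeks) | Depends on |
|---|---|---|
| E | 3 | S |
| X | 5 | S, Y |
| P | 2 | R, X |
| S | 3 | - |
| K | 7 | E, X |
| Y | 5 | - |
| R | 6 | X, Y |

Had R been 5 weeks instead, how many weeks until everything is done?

17

Actual critical path: Y→X→R→P = 5+5+6+2 = 18 ⇒ 18 weeks.
R lies on that path, so at 5 weeks the path becomes 17 weeks.
No other chain overtakes it, so the finish is 17 weeks.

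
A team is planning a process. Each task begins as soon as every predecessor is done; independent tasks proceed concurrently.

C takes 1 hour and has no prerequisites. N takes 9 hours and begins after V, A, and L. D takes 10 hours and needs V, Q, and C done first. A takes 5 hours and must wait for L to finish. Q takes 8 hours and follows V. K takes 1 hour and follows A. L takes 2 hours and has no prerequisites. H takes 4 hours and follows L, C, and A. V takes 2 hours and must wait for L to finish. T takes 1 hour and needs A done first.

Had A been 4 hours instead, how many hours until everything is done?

22

Critical path before the change: L→V→Q→D = 2+2+8+10 = 22 giving 22 hours.
A has 6 hours of float (longest path through it is 16).
The critical path is still L→V→Q→D; finish is now 22 hours.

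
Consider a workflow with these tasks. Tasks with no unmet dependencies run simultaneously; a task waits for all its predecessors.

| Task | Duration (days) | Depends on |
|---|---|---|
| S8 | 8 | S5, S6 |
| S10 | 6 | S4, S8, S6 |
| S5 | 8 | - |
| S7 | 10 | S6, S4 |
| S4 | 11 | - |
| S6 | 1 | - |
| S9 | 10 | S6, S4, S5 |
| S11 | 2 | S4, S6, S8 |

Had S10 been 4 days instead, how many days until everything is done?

21

Actual critical path: S5→S8→S10 = 8+8+6 = 22 ⇒ 22 days.
S10 is on the critical path; changing it to 4 makes that path 20 days.
Now S4→S7 = 11+10 = 21 is longest, so the finish becomes 21 days.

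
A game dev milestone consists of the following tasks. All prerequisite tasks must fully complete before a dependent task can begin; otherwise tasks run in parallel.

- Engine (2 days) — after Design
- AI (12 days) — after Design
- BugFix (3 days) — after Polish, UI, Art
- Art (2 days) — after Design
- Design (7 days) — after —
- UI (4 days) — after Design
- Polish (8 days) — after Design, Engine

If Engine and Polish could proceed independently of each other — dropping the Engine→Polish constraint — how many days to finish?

Original critical path: Design→Engine→Polish→BugFix = 7+2+8+3 = 20 ⇒ 20 days.
Without Engine→Polish, Polish's earliest start moves from 9 to 7.
After: Design→AI = 7+12 = 19 → 19 days.

19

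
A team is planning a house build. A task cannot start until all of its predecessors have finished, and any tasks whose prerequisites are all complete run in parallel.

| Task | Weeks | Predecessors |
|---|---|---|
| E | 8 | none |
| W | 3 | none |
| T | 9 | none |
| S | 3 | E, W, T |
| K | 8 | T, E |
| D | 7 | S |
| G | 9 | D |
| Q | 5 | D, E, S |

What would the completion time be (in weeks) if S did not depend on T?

Original critical path: T→S→D→G = 9+3+7+9 = 28 ⇒ 28 weeks.
Without T→S, S's earliest start moves from 9 to 8.
The longest chain is now E→S→D→G = 8+3+7+9 = 27, so the house build takes 27 weeks.

27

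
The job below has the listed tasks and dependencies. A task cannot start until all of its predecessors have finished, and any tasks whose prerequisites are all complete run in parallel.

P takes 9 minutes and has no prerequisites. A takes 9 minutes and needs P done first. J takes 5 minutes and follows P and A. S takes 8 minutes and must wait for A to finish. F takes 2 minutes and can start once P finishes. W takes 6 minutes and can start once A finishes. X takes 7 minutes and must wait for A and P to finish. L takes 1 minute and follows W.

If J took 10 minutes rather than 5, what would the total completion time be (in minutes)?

Baseline: P→A→S = 9+9+8 = 26 → 26 minutes.
J has 3 minutes of float (longest path through it is 23).
The binding chain switches to P→A→J = 9+9+10 = 28; finish 28 minutes.

28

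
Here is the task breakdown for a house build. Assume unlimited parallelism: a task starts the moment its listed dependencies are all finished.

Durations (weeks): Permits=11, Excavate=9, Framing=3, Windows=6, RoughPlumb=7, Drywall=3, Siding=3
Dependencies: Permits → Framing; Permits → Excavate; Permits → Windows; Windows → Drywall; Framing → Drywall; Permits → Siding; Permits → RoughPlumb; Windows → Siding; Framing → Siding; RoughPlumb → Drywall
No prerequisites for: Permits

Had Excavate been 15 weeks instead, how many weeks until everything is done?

Critical path before the change: Permits→RoughPlumb→Drywall = 11+7+3 = 21 giving 21 weeks.
Excavate is off the critical path — its longest chain is 20 weeks, giving 1 of slack.
New critical path: Permits→Excavate = 11+15 = 26 ⇒ 26 weeks.

26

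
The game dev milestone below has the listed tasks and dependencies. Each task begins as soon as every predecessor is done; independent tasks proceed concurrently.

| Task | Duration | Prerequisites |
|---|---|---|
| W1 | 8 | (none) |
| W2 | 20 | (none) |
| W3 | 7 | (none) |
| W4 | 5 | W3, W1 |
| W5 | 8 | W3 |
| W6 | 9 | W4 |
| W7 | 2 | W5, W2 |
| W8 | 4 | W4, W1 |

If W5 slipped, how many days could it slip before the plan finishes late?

The longest chain is W1→W4→W6 = 8+5+9 = 22; overall finish 22 days.
Longest path through W5: 17 days (earliest finish 15, latest finish 20).
Float = 22 − 17 = 5.

5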